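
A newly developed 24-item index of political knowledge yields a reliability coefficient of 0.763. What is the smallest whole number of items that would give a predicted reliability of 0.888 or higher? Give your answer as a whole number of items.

Rearranging the Spearman-Brown formula for n,
n = r*(1 − r) / [ r (1 − r*) ]
n = [0.888 × 0.237] / [0.763 × 0.112]
n = 0.210456 / 0.085456 ≈ 2.4627
2.4627 × 24 = 59.10 → 60 items

60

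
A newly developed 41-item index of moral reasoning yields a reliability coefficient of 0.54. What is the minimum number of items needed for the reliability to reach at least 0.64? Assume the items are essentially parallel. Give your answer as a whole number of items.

Rearranging the Spearman-Brown formula for n,
n = r_target (1 − r_old) / [ r_old (1 − r_target) ]
n = 0.64 × (1 − 0.54) / [ 0.54 × (1 − 0.64) ]
n = 0.2944 / 0.1944 ≈ 1.5144
Items needed = n × 41 = 1.5144 × 41 ≈ 62.09 → round up to 63

63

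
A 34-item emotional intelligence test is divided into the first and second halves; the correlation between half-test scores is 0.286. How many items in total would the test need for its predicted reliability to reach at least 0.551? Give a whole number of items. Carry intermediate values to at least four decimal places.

53

Corrected full-test reliability: r_full = 2 × 0.286 / (1 + 0.286) ≈ 0.4448
n = r_tgt(1 − r_full) / [r_full(1 − r_tgt)] = 0.551 × 0.5552 / (0.4448 × 0.449) ≈ 1.5318
Required items = 1.5318 × 34 = 52.08, so 53 items.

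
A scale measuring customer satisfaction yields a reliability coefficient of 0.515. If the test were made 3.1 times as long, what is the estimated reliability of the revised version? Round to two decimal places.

By Spearman-Brown, r_new = n r / (1 + (n − 1) r).
r_new = (3.1 × 0.515) / (1 + (3.1 − 1) × 0.515)
r_new = 1.5965 / 2.0815 ≈ 0.7670

0.77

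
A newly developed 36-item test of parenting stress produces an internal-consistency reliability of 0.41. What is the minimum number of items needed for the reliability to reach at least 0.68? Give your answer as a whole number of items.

n = 0.68 × (1 − 0.41) / [ 0.41 × (1 − 0.68) ]
n = 0.4012 / 0.1312 ≈ 3.0579
Items needed = n × 36 = 3.0579 × 36 ≈ 110.08 → round up to 111

111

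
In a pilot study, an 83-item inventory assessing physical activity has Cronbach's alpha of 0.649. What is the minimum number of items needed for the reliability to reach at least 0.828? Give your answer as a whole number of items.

n = 0.828 × (1 − 0.649) / [ 0.649 × (1 − 0.828) ]
  = 0.290628 / 0.111628 = 2.6035
Items needed = n × 83 = 2.6035 × 83 ≈ 216.09 → round up to 217

217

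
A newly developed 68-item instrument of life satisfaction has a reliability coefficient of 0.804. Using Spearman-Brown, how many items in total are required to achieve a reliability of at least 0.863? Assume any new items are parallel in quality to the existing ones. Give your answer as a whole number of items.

105

Spearman-Brown solved for the length factor n:
n = r*(1 − r) / [ r (1 − r*) ]
n = 0.863 × (1 − 0.804) / [ 0.804 × (1 − 0.863) ]
n = 0.169148 / 0.110148 ≈ 1.5356
1.5356 × 68 = 104.42 → 105 items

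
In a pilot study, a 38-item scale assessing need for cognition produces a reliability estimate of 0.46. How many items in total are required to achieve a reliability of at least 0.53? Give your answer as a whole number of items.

51

n = 0.53(1 − 0.46) / [0.46(1 − 0.53)]
n = 0.2862 / 0.2162 ≈ 1.3238
So the test needs 1.3238 × 38 ≈ 50.30 items; rounding up, 51.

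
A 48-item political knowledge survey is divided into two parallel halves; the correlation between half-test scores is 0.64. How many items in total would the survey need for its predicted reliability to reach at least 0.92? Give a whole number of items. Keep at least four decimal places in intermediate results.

Corrected full-test reliability: r_full = 2 × 0.64 / (1 + 0.64) ≈ 0.7805
Solve Spearman-Brown for n: n = 0.92(1 − 0.7805) / [0.7805(1 − 0.92)] = 3.2341
Items = 3.2341 × 48 ≈ 155.24 → 156

156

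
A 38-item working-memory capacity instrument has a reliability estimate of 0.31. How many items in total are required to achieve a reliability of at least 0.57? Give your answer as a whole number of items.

113

n = 0.57 × (1 − 0.31) / [ 0.31 × (1 − 0.57) ]
  = 0.3933 / 0.1333 = 2.9505
So the test needs 2.9505 × 38 ≈ 112.12 items; rounding up, 113.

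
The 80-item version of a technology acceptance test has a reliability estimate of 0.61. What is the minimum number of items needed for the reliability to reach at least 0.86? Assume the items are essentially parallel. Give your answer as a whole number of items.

315

Invert Spearman-Brown to solve for n:
n = r_target (1 − r_old) / [ r_old (1 − r_target) ]
n = 0.86(1 − 0.61) / [0.61(1 − 0.86)]
  = 0.3354 / 0.0854 = 3.9274
So the test needs 3.9274 × 80 ≈ 314.19 items; rounding up, 315.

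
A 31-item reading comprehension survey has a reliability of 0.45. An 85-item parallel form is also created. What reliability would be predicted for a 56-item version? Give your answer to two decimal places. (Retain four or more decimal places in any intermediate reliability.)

Only the ratio of lengths matters: n = 56/31 = 1.8065
r_{56} = n·r / (1 + (n − 1)·r) = 0.8129 / 1.3629 ≈ 0.5964

0.60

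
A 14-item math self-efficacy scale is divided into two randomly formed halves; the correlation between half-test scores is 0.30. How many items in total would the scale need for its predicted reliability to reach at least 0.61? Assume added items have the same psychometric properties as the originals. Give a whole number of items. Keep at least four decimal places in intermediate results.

r_full = 2(0.30)/(1 + 0.30) = 0.4615
n = r_tgt(1 − r_full) / [r_full(1 − r_tgt)] = 0.61 × 0.5385 / (0.4615 × 0.39) ≈ 1.8251
Required items = 1.8251 × 14 = 25.55, so 26 items.

26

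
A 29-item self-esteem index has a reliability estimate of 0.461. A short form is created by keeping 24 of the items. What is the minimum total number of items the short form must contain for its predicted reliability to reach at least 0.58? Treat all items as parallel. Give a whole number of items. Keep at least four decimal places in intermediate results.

First, r for the 24-item form: n = 24/29 = 0.8276, so r_24 = 0.8276·0.461/(1 + (0.8276 − 1)·0.461) = 0.4145
Then solve for n' with r_old = 0.4145, r_target = 0.58: n' = 0.58(1 − 0.4145)/[0.4145(1 − 0.58)] = 1.9507
Total items = 1.9507 × 24 = 46.82, rounded up to 47.

47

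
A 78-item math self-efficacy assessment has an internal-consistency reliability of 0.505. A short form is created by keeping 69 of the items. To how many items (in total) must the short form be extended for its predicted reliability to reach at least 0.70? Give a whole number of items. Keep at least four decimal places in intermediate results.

First, r for the 69-item form: n = 69/78 = 0.8846, so r_69 = 0.8846·0.505/(1 + (0.8846 − 1)·0.505) = 0.4744
Then solve for n' with r_old = 0.4744, r_target = 0.70: n' = 0.70(1 − 0.4744)/[0.4744(1 − 0.70)] = 2.5852
Total items = 2.5852 × 69 = 178.38, rounded up to 179.

179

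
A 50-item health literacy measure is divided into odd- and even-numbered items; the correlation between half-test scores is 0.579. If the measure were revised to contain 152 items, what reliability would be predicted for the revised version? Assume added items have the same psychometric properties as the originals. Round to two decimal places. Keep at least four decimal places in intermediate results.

Full-test reliability from the split-half r: r_full = 2(0.579)/(1 + 0.579) = 0.7334
Then adjust to 152 items: n = 152/50 = 3.0400
r_new = n·r_full / (1 + (n − 1)·r_full) = 2.2295 / 2.4961 ≈ 0.8932

0.89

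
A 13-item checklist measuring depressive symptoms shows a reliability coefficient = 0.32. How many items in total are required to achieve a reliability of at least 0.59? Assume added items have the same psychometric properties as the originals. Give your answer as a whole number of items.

40

n = 0.59(1 − 0.32) / [0.32(1 − 0.59)]
n = 0.4012 / 0.1312 ≈ 3.0579
So the test needs 3.0579 × 13 ≈ 39.75 items; rounding up, 40.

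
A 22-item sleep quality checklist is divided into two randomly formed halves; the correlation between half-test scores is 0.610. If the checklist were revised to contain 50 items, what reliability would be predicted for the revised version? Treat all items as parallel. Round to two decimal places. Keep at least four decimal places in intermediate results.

0.88

First correct the split-half correlation to full-test reliability: r_full = 2 × 0.610 / (1 + 0.610) ≈ 0.7578
Length factor from 22 to 50 items: n = 50/22 = 2.2727
r_new = n·r_full / (1 + (n − 1)·r_full) = 1.7223 / 1.9645 ≈ 0.8767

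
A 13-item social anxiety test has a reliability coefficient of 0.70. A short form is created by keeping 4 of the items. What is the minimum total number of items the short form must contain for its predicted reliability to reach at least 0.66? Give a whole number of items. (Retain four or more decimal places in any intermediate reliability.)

Short-form reliability: n = 4/13 = 0.3077; r_4 = n·r/(1+(n−1)r) ≈ 0.4179
Then solve for n' with r_old = 0.4179, r_target = 0.66: n' = 0.66(1 − 0.4179)/[0.4179(1 − 0.66)] = 2.7039
Total items = 2.7039 × 4 = 10.82, rounded up to 11.

11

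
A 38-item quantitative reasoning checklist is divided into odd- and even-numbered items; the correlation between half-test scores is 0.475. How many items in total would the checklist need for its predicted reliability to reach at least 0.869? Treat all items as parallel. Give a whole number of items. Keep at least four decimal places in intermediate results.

Corrected full-test reliability: r_full = 2 × 0.475 / (1 + 0.475) ≈ 0.6441
Solve Spearman-Brown for n: n = 0.869(1 − 0.6441) / [0.6441(1 − 0.869)] = 3.6654
Items = 3.6654 × 38 ≈ 139.29 → 140

140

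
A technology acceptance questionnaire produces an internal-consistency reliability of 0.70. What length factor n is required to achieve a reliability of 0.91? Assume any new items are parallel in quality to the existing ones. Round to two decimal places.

4.33

n = 0.91 × (1 − 0.70) / [ 0.70 × (1 − 0.91) ]
n = 0.2730 / 0.0630 ≈ 4.3333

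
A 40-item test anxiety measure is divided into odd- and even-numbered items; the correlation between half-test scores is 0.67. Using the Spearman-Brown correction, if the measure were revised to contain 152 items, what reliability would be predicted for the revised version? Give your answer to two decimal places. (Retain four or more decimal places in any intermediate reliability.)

Full-test reliability from the split-half r: r_full = 2(0.67)/(1 + 0.67) = 0.8024
Length factor from 40 to 152 items: n = 152/40 = 3.8000
r_new = n·r_full / (1 + (n − 1)·r_full) = 3.0491 / 3.2467 ≈ 0.9391

0.94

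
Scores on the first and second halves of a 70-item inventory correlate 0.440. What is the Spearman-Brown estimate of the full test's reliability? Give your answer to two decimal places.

0.61

Each half is half the length of the full test, so the full test is n = 2 times a half.
r_full = 2(0.440) / (1 + 0.440)
r_full = 0.8800 / 1.4400 ≈ 0.6111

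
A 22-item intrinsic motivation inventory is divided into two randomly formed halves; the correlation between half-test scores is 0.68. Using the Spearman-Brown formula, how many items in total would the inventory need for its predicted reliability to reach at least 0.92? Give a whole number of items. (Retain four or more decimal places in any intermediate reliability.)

60

Corrected full-test reliability: r_full = 2 × 0.68 / (1 + 0.68) ≈ 0.8095
Solve Spearman-Brown for n: n = 0.92(1 − 0.8095) / [0.8095(1 − 0.92)] = 2.7063
Required items = 2.7063 × 22 = 59.54, so 60 items.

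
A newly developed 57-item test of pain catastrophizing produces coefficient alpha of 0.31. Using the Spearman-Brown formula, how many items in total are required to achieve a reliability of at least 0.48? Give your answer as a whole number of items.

n = 0.48(1 − 0.31) / [0.31(1 − 0.48)]
  = 0.3312 / 0.1612 = 2.0546
So the test needs 2.0546 × 57 ≈ 117.11 items; rounding up, 118.

118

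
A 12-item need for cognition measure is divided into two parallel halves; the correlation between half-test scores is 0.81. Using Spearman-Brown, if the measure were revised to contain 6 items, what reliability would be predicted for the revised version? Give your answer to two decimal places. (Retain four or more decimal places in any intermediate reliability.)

Full-test reliability from the split-half r: r_full = 2(0.81)/(1 + 0.81) = 0.8950
Length factor from 12 to 6 items: n = 6/12 = 0.5000
r_new = n·r_full / (1 + (n − 1)·r_full) = 0.4475 / 0.5525 ≈ 0.8100

0.81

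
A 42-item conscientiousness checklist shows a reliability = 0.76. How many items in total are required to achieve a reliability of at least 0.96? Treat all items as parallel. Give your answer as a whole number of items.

319

Invert Spearman-Brown to solve for n:
n = r_target (1 − r_old) / [ r_old (1 − r_target) ]
n = [0.96 × 0.24] / [0.76 × 0.04]
  = 0.2304 / 0.0304 = 7.5789
7.5789 × 42 = 318.31 → 319 items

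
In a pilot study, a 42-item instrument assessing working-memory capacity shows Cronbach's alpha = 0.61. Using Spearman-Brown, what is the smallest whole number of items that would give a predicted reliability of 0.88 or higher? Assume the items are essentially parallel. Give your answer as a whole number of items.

n = [0.88 × 0.39] / [0.61 × 0.12]
  = 0.3432 / 0.0732 = 4.6885
4.6885 × 42 = 196.92 → 197 items

197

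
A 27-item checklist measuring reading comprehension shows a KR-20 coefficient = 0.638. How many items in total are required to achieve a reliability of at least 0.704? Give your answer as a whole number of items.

n = 0.704 × (1 − 0.638) / [ 0.638 × (1 − 0.704) ]
  = 0.254848 / 0.188848 = 1.3495
So the test needs 1.3495 × 27 ≈ 36.44 items; rounding up, 37.

37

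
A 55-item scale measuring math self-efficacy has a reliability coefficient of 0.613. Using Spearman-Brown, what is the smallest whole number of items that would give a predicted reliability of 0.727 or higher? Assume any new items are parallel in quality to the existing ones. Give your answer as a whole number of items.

Spearman-Brown solved for the length factor n:
n = r_target (1 − r_old) / [ r_old (1 − r_target) ]
n = 0.727 × (1 − 0.613) / [ 0.613 × (1 − 0.727) ]
  = 0.281349 / 0.167349 = 1.6812
So the test needs 1.6812 × 55 ≈ 92.47 items; rounding up, 93.

93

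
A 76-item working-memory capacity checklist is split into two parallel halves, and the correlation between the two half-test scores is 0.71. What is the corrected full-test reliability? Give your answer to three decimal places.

0.830

Each half is half the length of the full test, so the full test is n = 2 times a half.
r_full = 2r_hh / (1 + r_hh) = 2 × 0.71 / (1 + 0.71)
r_full = 1.4200 / 1.7100 ≈ 0.8304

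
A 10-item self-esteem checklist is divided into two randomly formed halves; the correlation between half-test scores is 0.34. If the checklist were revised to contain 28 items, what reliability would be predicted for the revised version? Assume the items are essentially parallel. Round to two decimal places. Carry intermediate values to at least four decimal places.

0.74

Full-test reliability from the split-half r: r_full = 2(0.34)/(1 + 0.34) = 0.5075
Length factor from 10 to 28 items: n = 28/10 = 2.8000
r_new = n·r_full / (1 + (n − 1)·r_full) = 1.4210 / 1.9135 ≈ 0.7426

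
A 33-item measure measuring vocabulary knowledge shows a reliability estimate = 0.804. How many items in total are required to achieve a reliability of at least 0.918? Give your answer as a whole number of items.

91

Spearman-Brown solved for the length factor n:
n = r_target (1 − r_old) / [ r_old (1 − r_target) ]
n = [0.918 × 0.196] / [0.804 × 0.082]
n = 0.179928 / 0.065928 ≈ 2.7292
2.7292 × 33 = 90.06 → 91 items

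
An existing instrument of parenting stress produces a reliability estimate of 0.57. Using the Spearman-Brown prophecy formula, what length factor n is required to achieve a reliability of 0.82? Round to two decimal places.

Spearman-Brown solved for the length factor n:
n = r_target (1 − r_old) / [ r_old (1 − r_target) ]
n = 0.82 × (1 − 0.57) / [ 0.57 × (1 − 0.82) ]
n = 0.3526 / 0.1026 ≈ 3.4366

3.44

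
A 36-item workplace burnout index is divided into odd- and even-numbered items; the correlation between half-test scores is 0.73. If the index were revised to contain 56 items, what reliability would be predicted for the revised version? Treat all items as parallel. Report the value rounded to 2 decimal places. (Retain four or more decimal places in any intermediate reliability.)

Full-test reliability from the split-half r: r_full = 2(0.73)/(1 + 0.73) = 0.8439
Then adjust to 56 items: n = 56/36 = 1.5556
r_new = n·r_full / (1 + (n − 1)·r_full) = 1.3128 / 1.4689 ≈ 0.8937

0.89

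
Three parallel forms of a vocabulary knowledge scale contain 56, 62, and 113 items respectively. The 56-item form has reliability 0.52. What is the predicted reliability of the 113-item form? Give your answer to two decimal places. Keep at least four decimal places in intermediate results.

0.69

The 62-item form is not needed; work directly from the 56-item form with n = 113/56 = 2.0179.
r_{113} = n·r / (1 + (n − 1)·r) = 1.0493 / 1.5293 ≈ 0.6861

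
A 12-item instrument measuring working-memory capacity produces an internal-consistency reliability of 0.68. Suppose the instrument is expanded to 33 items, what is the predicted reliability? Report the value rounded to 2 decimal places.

0.85

The new length is 33/12 = 2.75 times the old.
Apply the Spearman-Brown prophecy formula, r' = nr / [1 + (n − 1)r]:
r_new = (2.75 × 0.68) / (1 + (2.75 − 1) × 0.68)
     = 1.8700 / 2.1900 = 0.8539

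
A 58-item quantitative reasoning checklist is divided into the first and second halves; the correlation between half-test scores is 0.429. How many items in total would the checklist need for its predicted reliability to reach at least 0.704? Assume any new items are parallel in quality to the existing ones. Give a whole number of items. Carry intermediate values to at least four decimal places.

Corrected full-test reliability: r_full = 2 × 0.429 / (1 + 0.429) ≈ 0.6004
n = r_tgt(1 − r_full) / [r_full(1 − r_tgt)] = 0.704 × 0.3996 / (0.6004 × 0.296) ≈ 1.5829
Required items = 1.5829 × 58 = 91.81, so 92 items.

92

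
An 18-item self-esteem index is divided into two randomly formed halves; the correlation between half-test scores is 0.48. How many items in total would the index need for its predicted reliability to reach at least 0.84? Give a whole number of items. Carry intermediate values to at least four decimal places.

52

r_full = 2(0.48)/(1 + 0.48) = 0.6486
n = r_tgt(1 − r_full) / [r_full(1 − r_tgt)] = 0.84 × 0.3514 / (0.6486 × 0.16) ≈ 2.8444
Required items = 2.8444 × 18 = 51.20, so 52 items.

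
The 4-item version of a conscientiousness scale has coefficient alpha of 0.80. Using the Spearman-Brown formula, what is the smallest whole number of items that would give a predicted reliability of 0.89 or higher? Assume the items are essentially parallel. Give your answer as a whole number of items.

9

n = [0.89 × 0.20] / [0.80 × 0.11]
n = 0.1780 / 0.0880 ≈ 2.0227
Items needed = n × 4 = 2.0227 × 4 ≈ 8.09 → round up to 9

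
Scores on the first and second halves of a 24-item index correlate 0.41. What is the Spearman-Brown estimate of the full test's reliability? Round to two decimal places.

Apply the Spearman-Brown correction with n = 2:
r_full = 2r_hh / (1 + r_hh) = 2 × 0.41 / (1 + 0.41)
r_full = 0.8200 / 1.4100 ≈ 0.5816

0.58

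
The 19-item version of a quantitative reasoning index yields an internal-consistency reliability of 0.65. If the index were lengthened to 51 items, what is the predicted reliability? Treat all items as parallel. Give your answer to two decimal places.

The new length is 51/19 = 2.6842 times the old.
By Spearman-Brown, r_new = n r / (1 + (n − 1) r).
r_new = (2.6842 × 0.65) / (1 + (2.6842 − 1) × 0.65)
r_new = 1.7447 / 2.0947 ≈ 0.8329

0.83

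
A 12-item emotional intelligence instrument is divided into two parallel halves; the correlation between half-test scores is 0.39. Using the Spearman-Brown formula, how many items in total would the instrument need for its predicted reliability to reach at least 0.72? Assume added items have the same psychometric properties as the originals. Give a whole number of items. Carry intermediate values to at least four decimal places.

25

r_full = 2(0.39)/(1 + 0.39) = 0.5612
n = r_tgt(1 − r_full) / [r_full(1 − r_tgt)] = 0.72 × 0.4388 / (0.5612 × 0.28) ≈ 2.0106
Required items = 2.0106 × 12 = 24.13, so 25 items.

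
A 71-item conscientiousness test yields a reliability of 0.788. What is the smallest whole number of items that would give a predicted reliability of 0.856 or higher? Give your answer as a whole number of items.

Invert Spearman-Brown to solve for n:
n = r*(1 − r) / [ r (1 − r*) ]
n = 0.856 × (1 − 0.788) / [ 0.788 × (1 − 0.856) ]
  = 0.181472 / 0.113472 = 1.5993
So the test needs 1.5993 × 71 ≈ 113.55 items; rounding up, 114.

114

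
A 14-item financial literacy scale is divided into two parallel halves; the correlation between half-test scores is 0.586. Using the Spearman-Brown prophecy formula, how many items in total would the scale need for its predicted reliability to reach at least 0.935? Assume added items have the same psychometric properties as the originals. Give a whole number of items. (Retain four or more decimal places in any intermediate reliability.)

r_full = 2(0.586)/(1 + 0.586) = 0.7390
Solve Spearman-Brown for n: n = 0.935(1 − 0.7390) / [0.7390(1 − 0.935)] = 5.0804
Items = 5.0804 × 14 ≈ 71.13 → 72

72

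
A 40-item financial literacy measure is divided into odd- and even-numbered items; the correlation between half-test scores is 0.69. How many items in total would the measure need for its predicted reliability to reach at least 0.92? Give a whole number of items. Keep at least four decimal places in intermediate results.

104

r_full = 2(0.69)/(1 + 0.69) = 0.8166
n = r_tgt(1 − r_full) / [r_full(1 − r_tgt)] = 0.92 × 0.1834 / (0.8166 × 0.08) ≈ 2.5828
Required items = 2.5828 × 40 = 103.31, so 104 items.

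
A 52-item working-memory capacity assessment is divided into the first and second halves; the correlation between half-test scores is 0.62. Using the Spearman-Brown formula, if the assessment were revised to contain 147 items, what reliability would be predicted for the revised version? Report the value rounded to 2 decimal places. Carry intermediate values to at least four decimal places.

Spearman-Brown correction (n = 2): r_full = 2·0.62/(1 + 0.62) = 0.7654
Length factor from 52 to 147 items: n = 147/52 = 2.8269
r_new = n·r_full / (1 + (n − 1)·r_full) = 2.1637 / 2.3983 ≈ 0.9022

0.90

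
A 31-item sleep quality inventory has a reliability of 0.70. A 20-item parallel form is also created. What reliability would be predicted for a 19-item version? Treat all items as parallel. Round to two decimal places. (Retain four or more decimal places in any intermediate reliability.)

The 20-item form is not needed; work directly from the 31-item form with n = 19/31 = 0.6129.
r_{19} = n·r / (1 + (n − 1)·r) = 0.4290 / 0.7290 ≈ 0.5885

0.59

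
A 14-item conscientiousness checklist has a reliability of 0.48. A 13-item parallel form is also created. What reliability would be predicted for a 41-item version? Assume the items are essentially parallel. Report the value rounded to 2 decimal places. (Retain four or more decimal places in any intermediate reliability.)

Only the ratio of lengths matters: n = 41/14 = 2.9286
r_{41} = n·r / (1 + (n − 1)·r) = 1.4057 / 1.9257 ≈ 0.7300

0.73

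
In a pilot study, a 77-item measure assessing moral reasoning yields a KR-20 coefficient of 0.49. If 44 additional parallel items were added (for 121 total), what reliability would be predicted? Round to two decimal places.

0.60

The new length is 121/77 = 1.5714 times the old.
Apply the Spearman-Brown prophecy formula, r' = nr / [1 + (n − 1)r]:
r_new = 1.5714·0.49 / [1 + (1.5714 − 1)·0.49]
r_new = 0.7700 / 1.2800 ≈ 0.6016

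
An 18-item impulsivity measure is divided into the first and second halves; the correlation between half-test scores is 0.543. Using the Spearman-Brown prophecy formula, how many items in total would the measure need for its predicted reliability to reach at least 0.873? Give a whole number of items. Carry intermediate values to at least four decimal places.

r_full = 2(0.543)/(1 + 0.543) = 0.7038
n = r_tgt(1 − r_full) / [r_full(1 − r_tgt)] = 0.873 × 0.2962 / (0.7038 × 0.127) ≈ 2.8930
Items = 2.8930 × 18 ≈ 52.07 → 53

53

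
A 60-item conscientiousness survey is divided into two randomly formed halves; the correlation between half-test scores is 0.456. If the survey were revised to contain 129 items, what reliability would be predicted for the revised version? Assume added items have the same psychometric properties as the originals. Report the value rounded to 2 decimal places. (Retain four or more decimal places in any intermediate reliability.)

0.78

Full-test reliability from the split-half r: r_full = 2(0.456)/(1 + 0.456) = 0.6264
Then adjust to 129 items: n = 129/60 = 2.1500
r_new = n·r_full / (1 + (n − 1)·r_full) = 1.3468 / 1.7204 ≈ 0.7828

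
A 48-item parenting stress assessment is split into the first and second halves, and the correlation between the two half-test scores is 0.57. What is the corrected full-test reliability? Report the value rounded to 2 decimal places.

Each half is half the length of the full test, so the full test is n = 2 times a half.
r_full = 2(0.57) / (1 + 0.57)
r_full = 1.1400 / 1.5700 ≈ 0.7261

0.73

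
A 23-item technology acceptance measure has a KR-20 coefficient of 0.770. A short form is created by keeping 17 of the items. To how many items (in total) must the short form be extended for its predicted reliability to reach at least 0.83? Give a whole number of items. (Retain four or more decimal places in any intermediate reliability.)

First, r for the 17-item form: n = 17/23 = 0.7391, so r_17 = 0.7391·0.770/(1 + (0.7391 − 1)·0.770) = 0.7122
Length factor from the short form to reach 0.83: n' = 0.83(1 − 0.7122) / [0.7122(1 − 0.83)] ≈ 1.9730
Total items = 1.9730 × 17 = 33.54, rounded up to 34.

34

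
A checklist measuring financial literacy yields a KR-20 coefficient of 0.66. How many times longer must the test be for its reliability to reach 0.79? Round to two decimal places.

n = 0.79(1 − 0.66) / [0.66(1 − 0.79)]
  = 0.2686 / 0.1386 = 1.9380

1.94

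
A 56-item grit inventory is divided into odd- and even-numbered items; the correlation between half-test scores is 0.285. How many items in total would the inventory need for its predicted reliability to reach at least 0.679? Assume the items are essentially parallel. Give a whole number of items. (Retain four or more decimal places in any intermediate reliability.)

149

Corrected full-test reliability: r_full = 2 × 0.285 / (1 + 0.285) ≈ 0.4436
n = r_tgt(1 − r_full) / [r_full(1 − r_tgt)] = 0.679 × 0.5564 / (0.4436 × 0.321) ≈ 2.6531
Items = 2.6531 × 56 ≈ 148.57 → 149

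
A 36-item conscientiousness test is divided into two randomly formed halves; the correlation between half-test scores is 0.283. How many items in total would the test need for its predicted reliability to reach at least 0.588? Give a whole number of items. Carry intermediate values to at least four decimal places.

66

r_full = 2(0.283)/(1 + 0.283) = 0.4412
n = r_tgt(1 − r_full) / [r_full(1 − r_tgt)] = 0.588 × 0.5588 / (0.4412 × 0.412) ≈ 1.8076
Required items = 1.8076 × 36 = 65.07, so 66 items.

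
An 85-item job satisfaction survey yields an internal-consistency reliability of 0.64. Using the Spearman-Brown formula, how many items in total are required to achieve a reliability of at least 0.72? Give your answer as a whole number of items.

123

n = 0.72 × (1 − 0.64) / [ 0.64 × (1 − 0.72) ]
  = 0.2592 / 0.1792 = 1.4464
So the test needs 1.4464 × 85 ≈ 122.94 items; rounding up, 123.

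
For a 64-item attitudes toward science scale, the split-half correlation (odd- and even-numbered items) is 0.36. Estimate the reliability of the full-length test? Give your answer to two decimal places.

0.53

r_full = 2r_hh / (1 + r_hh) = 2 × 0.36 / (1 + 0.36)
       = 0.7200 / 1.3600 = 0.5294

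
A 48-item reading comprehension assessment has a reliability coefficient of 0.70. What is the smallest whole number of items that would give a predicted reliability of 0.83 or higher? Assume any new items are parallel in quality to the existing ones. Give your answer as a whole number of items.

Spearman-Brown solved for the length factor n:
n = r_target (1 − r_old) / [ r_old (1 − r_target) ]
n = [0.83 × 0.30] / [0.70 × 0.17]
  = 0.2490 / 0.1190 = 2.0924
Items needed = n × 48 = 2.0924 × 48 ≈ 100.44 → round up to 101

101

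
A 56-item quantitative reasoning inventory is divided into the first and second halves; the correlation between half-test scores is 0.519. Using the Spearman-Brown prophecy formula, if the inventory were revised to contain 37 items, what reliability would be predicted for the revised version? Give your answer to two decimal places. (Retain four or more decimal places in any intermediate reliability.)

0.59

Full-test reliability from the split-half r: r_full = 2(0.519)/(1 + 0.519) = 0.6833
Then adjust to 37 items: n = 37/56 = 0.6607
r_new = n·r_full / (1 + (n − 1)·r_full) = 0.4515 / 0.7682 ≈ 0.5877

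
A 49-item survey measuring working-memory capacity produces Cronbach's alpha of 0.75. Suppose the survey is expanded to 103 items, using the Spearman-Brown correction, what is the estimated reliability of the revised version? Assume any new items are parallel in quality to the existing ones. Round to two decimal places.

0.86

The new length is 103/49 = 2.102 times the old.
r_new = (2.102 × 0.75) / (1 + (2.102 − 1) × 0.75)
r_new = 1.5765 / 1.8265 ≈ 0.8631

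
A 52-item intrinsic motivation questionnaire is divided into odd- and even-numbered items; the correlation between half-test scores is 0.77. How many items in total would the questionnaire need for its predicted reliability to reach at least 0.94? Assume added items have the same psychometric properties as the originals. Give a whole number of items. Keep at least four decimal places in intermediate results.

Corrected full-test reliability: r_full = 2 × 0.77 / (1 + 0.77) ≈ 0.8701
Solve Spearman-Brown for n: n = 0.94(1 − 0.8701) / [0.8701(1 − 0.94)] = 2.3389
Required items = 2.3389 × 52 = 121.62, so 122 items.

122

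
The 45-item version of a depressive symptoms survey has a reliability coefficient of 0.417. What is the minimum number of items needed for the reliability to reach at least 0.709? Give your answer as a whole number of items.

n = 0.709(1 − 0.417) / [0.417(1 − 0.709)]
  = 0.413347 / 0.121347 = 3.4063
3.4063 × 45 = 153.28 → 154 items

154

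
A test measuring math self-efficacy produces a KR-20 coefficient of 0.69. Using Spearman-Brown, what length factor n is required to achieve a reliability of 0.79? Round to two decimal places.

Rearranging the Spearman-Brown formula for n,
n = r*(1 − r) / [ r (1 − r*) ]
n = [0.79 × 0.31] / [0.69 × 0.21]
  = 0.2449 / 0.1449 = 1.6901

1.69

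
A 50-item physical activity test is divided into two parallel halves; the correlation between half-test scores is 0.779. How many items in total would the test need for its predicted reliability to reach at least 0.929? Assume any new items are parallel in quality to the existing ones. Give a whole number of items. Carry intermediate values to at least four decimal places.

93

r_full = 2(0.779)/(1 + 0.779) = 0.8758
Solve Spearman-Brown for n: n = 0.929(1 − 0.8758) / [0.8758(1 − 0.929)] = 1.8556
Items = 1.8556 × 50 ≈ 92.78 → 93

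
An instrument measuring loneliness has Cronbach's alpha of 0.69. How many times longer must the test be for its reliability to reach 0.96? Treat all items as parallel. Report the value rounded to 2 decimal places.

10.78

Invert Spearman-Brown to solve for n:
n = r*(1 − r) / [ r (1 − r*) ]
n = [0.96 × 0.31] / [0.69 × 0.04]
  = 0.2976 / 0.0276 = 10.7826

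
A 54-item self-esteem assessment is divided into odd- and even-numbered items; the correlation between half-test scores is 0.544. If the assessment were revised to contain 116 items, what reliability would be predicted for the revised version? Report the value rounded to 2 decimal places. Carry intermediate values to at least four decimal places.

0.84

Full-test reliability from the split-half r: r_full = 2(0.544)/(1 + 0.544) = 0.7047
Length factor from 54 to 116 items: n = 116/54 = 2.1481
r_new = n·r_full / (1 + (n − 1)·r_full) = 1.5138 / 1.8091 ≈ 0.8368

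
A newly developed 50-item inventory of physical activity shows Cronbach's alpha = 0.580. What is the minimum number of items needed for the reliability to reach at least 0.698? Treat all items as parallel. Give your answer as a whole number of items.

Invert Spearman-Brown to solve for n:
n = r*(1 − r) / [ r (1 − r*) ]
n = [0.698 × 0.420] / [0.580 × 0.302]
  = 0.293160 / 0.175160 = 1.6737
Items needed = n × 50 = 1.6737 × 50 ≈ 83.69 → round up to 84

84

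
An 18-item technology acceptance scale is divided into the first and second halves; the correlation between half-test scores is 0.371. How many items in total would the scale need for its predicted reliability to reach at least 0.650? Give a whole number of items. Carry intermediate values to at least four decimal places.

r_full = 2(0.371)/(1 + 0.371) = 0.5412
n = r_tgt(1 − r_full) / [r_full(1 − r_tgt)] = 0.650 × 0.4588 / (0.5412 × 0.350) ≈ 1.5744
Required items = 1.5744 × 18 = 28.34, so 29 items.

29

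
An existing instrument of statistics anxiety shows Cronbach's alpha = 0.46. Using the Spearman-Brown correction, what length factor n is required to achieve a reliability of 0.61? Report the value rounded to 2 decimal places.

1.84

Invert Spearman-Brown to solve for n:
n = r_target (1 − r_old) / [ r_old (1 − r_target) ]
n = 0.61 × (1 − 0.46) / [ 0.46 × (1 − 0.61) ]
  = 0.3294 / 0.1794 = 1.8361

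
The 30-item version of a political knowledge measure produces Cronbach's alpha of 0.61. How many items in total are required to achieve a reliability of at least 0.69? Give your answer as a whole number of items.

Invert Spearman-Brown to solve for n:
n = r*(1 − r) / [ r (1 − r*) ]
n = 0.69 × (1 − 0.61) / [ 0.61 × (1 − 0.69) ]
n = 0.2691 / 0.1891 ≈ 1.4231
Items needed = n × 30 = 1.4231 × 30 ≈ 42.69 → round up to 43

43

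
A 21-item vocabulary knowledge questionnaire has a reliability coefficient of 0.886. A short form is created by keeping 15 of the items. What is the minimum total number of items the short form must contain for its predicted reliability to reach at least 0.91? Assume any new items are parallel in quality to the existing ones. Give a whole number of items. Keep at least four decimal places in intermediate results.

First, r for the 15-item form: n = 15/21 = 0.7143, so r_15 = 0.7143·0.886/(1 + (0.7143 − 1)·0.886) = 0.8474
Then solve for n' with r_old = 0.8474, r_target = 0.91: n' = 0.91(1 − 0.8474)/[0.8474(1 − 0.91)] = 1.8208
Total items = 1.8208 × 15 = 27.31, rounded up to 28.

28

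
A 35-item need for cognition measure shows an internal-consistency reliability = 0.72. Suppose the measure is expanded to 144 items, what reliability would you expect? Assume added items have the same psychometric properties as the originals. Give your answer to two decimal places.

n = 144/35 = 4.1143
Spearman-Brown: r_new = n·r / (1 + (n − 1)·r)
r_new = (4.1143 × 0.72) / (1 + (4.1143 − 1) × 0.72)
     = 2.9623 / 3.2423 = 0.9136

0.91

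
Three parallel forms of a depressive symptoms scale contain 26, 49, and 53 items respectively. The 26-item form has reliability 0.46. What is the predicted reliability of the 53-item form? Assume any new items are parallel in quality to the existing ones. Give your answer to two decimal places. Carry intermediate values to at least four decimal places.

The 49-item form is not needed; work directly from the 26-item form with n = 53/26 = 2.0385.
r_{53} = n·r / (1 + (n − 1)·r) = 0.9377 / 1.4777 ≈ 0.6346

0.63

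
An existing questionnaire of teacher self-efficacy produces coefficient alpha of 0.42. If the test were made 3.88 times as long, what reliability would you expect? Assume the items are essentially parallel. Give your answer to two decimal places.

0.74

r_new = 3.88·0.42 / [1 + (3.88 − 1)·0.42]
r_new = 1.6296 / 2.2096 ≈ 0.7375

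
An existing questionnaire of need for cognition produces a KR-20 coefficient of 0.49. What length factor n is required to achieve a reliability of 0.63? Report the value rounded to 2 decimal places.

n = 0.63 × (1 − 0.49) / [ 0.49 × (1 − 0.63) ]
n = 0.3213 / 0.1813 ≈ 1.7722

1.77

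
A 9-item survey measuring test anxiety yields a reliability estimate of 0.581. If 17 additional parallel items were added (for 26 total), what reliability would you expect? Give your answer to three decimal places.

0.800

The new length is 26/9 = 2.8889 times the old.
Spearman-Brown: r_new = n·r / (1 + (n − 1)·r)
r_new = 2.8889·0.581 / [1 + (2.8889 − 1)·0.581]
r_new = 1.6785 / 2.0975 ≈ 0.8002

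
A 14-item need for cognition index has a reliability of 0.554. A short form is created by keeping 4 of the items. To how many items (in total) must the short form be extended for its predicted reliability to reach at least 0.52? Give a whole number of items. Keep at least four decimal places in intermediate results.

Short-form reliability: n = 4/14 = 0.2857; r_4 = n·r/(1+(n−1)r) ≈ 0.2619
Then solve for n' with r_old = 0.2619, r_target = 0.52: n' = 0.52(1 − 0.2619)/[0.2619(1 − 0.52)] = 3.0531
Total items = 3.0531 × 4 = 12.21, rounded up to 13.

13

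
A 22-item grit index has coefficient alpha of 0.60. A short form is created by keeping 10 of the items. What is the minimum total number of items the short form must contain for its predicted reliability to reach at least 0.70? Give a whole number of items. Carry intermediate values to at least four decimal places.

First, r for the 10-item form: n = 10/22 = 0.4545, so r_10 = 0.4545·0.60/(1 + (0.4545 − 1)·0.60) = 0.4054
Then solve for n' with r_old = 0.4054, r_target = 0.70: n' = 0.70(1 − 0.4054)/[0.4054(1 − 0.70)] = 3.4223
Total items = 3.4223 × 10 = 34.22, rounded up to 35.

35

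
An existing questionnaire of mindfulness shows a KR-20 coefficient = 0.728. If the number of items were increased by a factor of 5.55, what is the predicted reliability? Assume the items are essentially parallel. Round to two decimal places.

0.94

Apply the Spearman-Brown prophecy formula, r' = nr / [1 + (n − 1)r]:
r_new = (5.55 × 0.728) / (1 + (5.55 − 1) × 0.728)
     = 4.0404 / 4.3124 = 0.9369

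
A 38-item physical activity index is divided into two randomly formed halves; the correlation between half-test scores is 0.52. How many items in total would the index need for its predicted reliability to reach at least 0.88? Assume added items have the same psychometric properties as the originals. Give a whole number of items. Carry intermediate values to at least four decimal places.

129

Corrected full-test reliability: r_full = 2 × 0.52 / (1 + 0.52) ≈ 0.6842
n = r_tgt(1 − r_full) / [r_full(1 − r_tgt)] = 0.88 × 0.3158 / (0.6842 × 0.12) ≈ 3.3848
Required items = 3.3848 × 38 = 128.62, so 129 items.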